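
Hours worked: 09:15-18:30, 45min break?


Total time = (18×60+30) - (9×60+15)
= 1110 - 555 = 555 min
Minus break: 555 - 45 = 510 min
= 8h 30m

8h 30m (510 minutes)


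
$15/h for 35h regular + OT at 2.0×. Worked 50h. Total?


Regular: 35h × $15 = $525.00
Overtime: 50 - 35 = 15h
OT pay: 15h × $15 × 2.0 = $450.00
Total = $525.00 + $450.00 = $975.00

$975.00


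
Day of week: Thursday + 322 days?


Thursday

Start: Thursday (index 3)
(3 + 322) mod 7
= 325 mod 7
= 3
Index 3 → Thursday


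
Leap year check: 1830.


No

Rules: divisible by 4 AND (not by 100 OR by 400)
1830 ÷ 4 = 457 remainder 2 → not divisible by 4
Not divisible by 4 → not a leap year


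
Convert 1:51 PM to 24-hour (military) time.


Input: 1:51 PM
PM: 1 + 12 = 13

13:51


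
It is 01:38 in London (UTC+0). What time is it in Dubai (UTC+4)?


Time difference = UTC+4 - UTC+0 = +4 hours
New hour = (1 + 4) mod 24
= 5 mod 24 = 5
Minutes unchanged → 05:38

05:38


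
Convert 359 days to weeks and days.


Weeks: 359 ÷ 7 = 51 remainder 2

51 weeks 2 days


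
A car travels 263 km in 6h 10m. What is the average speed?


42.6 km/h

Distance: 263 km
Time: 6h 10m = 370 min = 370/60 = 37/6 hours
Speed = 263 ÷ (37/6) = 263 × 6 / 37 = 1578/37 ≈ 42.6 km/h


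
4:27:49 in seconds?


Hours: 4 × 3600 = 14400
Minutes: 27 × 60 = 1620
Seconds: 49
Total = 14400 + 1620 + 49 = 16069

16069 seconds


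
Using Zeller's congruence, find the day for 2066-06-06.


Zeller's congruence:
q=6, m=6, k=66, j=20
h = (6 + ⌊13×7/5⌋ + 66 + ⌊66/4⌋ + ⌊20/4⌋ - 2×20) mod 7
= (6 + 18 + 66 + 16 + 5 - 40) mod 7
= 71 mod 7 = 1
h=1 → Sunday

Sunday


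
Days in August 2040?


31 days

Month: August (month 8)
August has 31 days


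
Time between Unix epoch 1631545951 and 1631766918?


Difference = 1631766918 - 1631545951 = 220967 seconds
In hours: 220967 / 3600 ≈ 61.4
In days: 220967 / 86400 ≈ 2.56

220967 seconds (61.4 hours / 2.56 days)


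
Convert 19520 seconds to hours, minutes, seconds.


Hours: 19520 ÷ 3600 = 5 remainder 1520
Minutes: 1520 ÷ 60 = 25 remainder 20
Seconds: 20

5h 25m 20s


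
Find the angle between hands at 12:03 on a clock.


16.5°

Hour hand (12 ≡ 0 on the dial): 0×30 + 3×0.5 = 1.5°
Minute hand = 3×6 = 18°
Difference = |1.5 - 18| = 16.5°


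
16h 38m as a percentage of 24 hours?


Total minutes: 16×60 + 38 = 998
Day = 24×60 = 1440 minutes
Fraction = 998/1440 ≈ 0.6931
As a percentage: 998/1440 × 100 ≈ 69.31%

0.6931 (69.31%)


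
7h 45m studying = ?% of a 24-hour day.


32.3%

Time: 465 minutes
Day: 1440 minutes
Percentage = (465/1440) × 100 ≈ 32.3%


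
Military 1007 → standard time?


10:07 AM

Hour: 10
10 < 12 → AM


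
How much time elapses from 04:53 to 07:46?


End time in minutes: 7×60 + 46 = 466
Start time in minutes: 4×60 + 53 = 293
Difference = 466 - 293 = 173 minutes
= 2 hours 53 minutes

2h 53m


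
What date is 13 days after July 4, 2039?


July 17, 2039

Start: July 4, 2039
Add 13 days
July 4 + 13 = July 17, 2039


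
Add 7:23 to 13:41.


21:04

Start: 821 minutes from midnight
Add: 443 minutes
Total: 1264 minutes
Hours: 1264 ÷ 60 = 21 remainder 4


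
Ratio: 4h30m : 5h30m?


9:11 (0.82)

Duration 1: 270 minutes
Duration 2: 330 minutes
Ratio = 270:330
GCD = 30
Simplified = 9:11
As a decimal: 9/11 ≈ 0.82


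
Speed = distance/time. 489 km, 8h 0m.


61.1 km/h

Distance: 489 km
Time: 8 hours
Speed = 489 / 8 ≈ 61.1 km/h


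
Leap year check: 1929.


No

Rules: divisible by 4 AND (not by 100 OR by 400)
1929 ÷ 4 = 482 remainder 1 → not divisible by 4
Not divisible by 4 → not a leap year


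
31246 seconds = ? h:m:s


Hours: 31246 ÷ 3600 = 8 remainder 2446
Minutes: 2446 ÷ 60 = 40 remainder 46
Seconds: 46

8h 40m 46s


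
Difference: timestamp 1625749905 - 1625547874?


Difference = 1625749905 - 1625547874 = 202031 seconds
In hours: 202031 / 3600 ≈ 56.1
In days: 202031 / 86400 ≈ 2.34

202031 seconds (56.1 hours / 2.34 days)


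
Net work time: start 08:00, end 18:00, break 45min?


9h 15m (555 minutes)

Total time = (18×60+0) - (8×60+0)
= 1080 - 480 = 600 min
Minus break: 600 - 45 = 555 min
= 9h 15m


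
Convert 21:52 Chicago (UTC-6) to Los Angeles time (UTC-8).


19:52

Time difference = UTC-8 - UTC-6 = -2 hours
New hour = (21 -2) mod 24
= 19 mod 24 = 19
Minutes unchanged → 19:52


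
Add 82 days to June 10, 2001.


August 31, 2001

Start: June 10, 2001
Add 82 days
June 10 → July 1: 30 - 10 + 1 = 21 days (82 - 21 = 61 left)
July 1 → August 1: 31 - 1 + 1 = 31 days (61 - 31 = 30 left)
August 1 + 30 = August 31, 2001


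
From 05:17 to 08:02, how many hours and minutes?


End time in minutes: 8×60 + 2 = 482
Start time in minutes: 5×60 + 17 = 317
Difference = 482 - 317 = 165 minutes
= 2 hours 45 minutes

2h 45m


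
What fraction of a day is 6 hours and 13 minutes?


Total minutes: 6×60 + 13 = 373
Day = 24×60 = 1440 minutes
Fraction = 373/1440 ≈ 0.2590
As a percentage: 373/1440 × 100 ≈ 25.90%

0.2590 (25.90%)


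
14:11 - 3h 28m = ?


Start: 851 minutes from midnight
Subtract: 208 minutes
Remaining: 851 - 208 = 643
Hours: 10, Minutes: 43

10:43


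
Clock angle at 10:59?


Hour hand = 10×30 + 59×0.5 = 329.5°
Minute hand = 59×6 = 354°
Difference = |329.5 - 354| = 24.5°

24.5°


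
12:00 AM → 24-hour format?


00:00

Input: 12:00 AM
12 AM → 00 (midnight)


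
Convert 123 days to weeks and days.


Weeks: 123 ÷ 7 = 17 remainder 4

17 weeks 4 days


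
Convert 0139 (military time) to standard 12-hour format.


Hour: 1
1 < 12 → AM

1:39 AM


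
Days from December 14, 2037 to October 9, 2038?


From December 14, 2037 to October 9, 2038
Rest of December 2037: 31 - 14 = 17
Full months: January 31, February 2038 28, March 31, April 30, May 31, June 30, July 31, August 31, September 30
Days into October 2038: 9
Total = 17 + 31 + 28 + 31 + 30 + 31 + 30 + 31 + 31 + 30 + 9 = 299 days

299 days


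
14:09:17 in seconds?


50957 seconds

Hours: 14 × 3600 = 50400
Minutes: 9 × 60 = 540
Seconds: 17
Total = 50400 + 540 + 17 = 50957


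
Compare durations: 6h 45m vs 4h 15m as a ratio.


Duration 1: 405 minutes
Duration 2: 255 minutes
Ratio = 405:255
GCD = 15
Simplified = 27:17
As a decimal: 27/17 ≈ 1.59

27:17 (1.59)


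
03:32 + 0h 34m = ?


Start: 212 minutes from midnight
Add: 34 minutes
Total: 246 minutes
Hours: 246 ÷ 60 = 4 remainder 6

04:06


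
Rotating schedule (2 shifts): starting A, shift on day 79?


Shifts: A, B
Start: A (index 0)
Day 79: (0 + 79 - 1) mod 2
= 78 mod 2
= 0
Index 0 → shift A

Shift A


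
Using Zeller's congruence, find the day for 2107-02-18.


Zeller's congruence:
q=18, m=14, k=6, j=21
h = (18 + ⌊13×15/5⌋ + 6 + ⌊6/4⌋ + ⌊21/4⌋ - 2×21) mod 7
= (18 + 39 + 6 + 1 + 5 - 42) mod 7
= 27 mod 7 = 6
h=6 → Friday

Friday


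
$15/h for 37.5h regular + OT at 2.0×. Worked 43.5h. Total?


Regular: 37.5h × $15 = $562.50
Overtime: 43.5 - 37.5 = 6.0h
OT pay: 6.0h × $15 × 2.0 = $180.00
Total = $562.50 + $180.00 = $742.50

$742.50


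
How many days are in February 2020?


29 days

Month: February (month 2)
February: 28 or 29 (leap year)
2020 leap year? Yes


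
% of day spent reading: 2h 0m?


8.3%

Time: 120 minutes
Day: 1440 minutes
Percentage = (120/1440) × 100 ≈ 8.3%


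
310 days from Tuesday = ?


Thursday

Start: Tuesday (index 1)
(1 + 310) mod 7
= 311 mod 7
= 3
Index 3 → Thursday


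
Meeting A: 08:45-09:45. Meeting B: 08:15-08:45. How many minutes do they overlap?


0 minutes

Meeting A: 525-585 (in minutes from midnight)
Meeting B: 495-525
Overlap start = max(525, 495) = 525
Overlap end = min(585, 525) = 525
Overlap = max(0, 525 - 525) = 0 min


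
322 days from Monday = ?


Start: Monday (index 0)
(0 + 322) mod 7
= 322 mod 7
= 0
Index 0 → Monday

Monday


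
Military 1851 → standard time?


Hour: 18
18 - 12 = 6 → PM

6:51 PM


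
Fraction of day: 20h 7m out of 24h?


0.8382 (83.82%)

Total minutes: 20×60 + 7 = 1207
Day = 24×60 = 1440 minutes
Fraction = 1207/1440 ≈ 0.8382
As a percentage: 1207/1440 × 100 ≈ 83.82%


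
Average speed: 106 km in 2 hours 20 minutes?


Distance: 106 km
Time: 2h 20m = 140 min = 140/60 = 7/3 hours
Speed = 106 ÷ (7/3) = 106 × 3 / 7 = 318/7 ≈ 45.4 km/h

45.4 km/h


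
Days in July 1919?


Month: July (month 7)
July has 31 days

31 days


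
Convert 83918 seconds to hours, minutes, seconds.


23h 18m 38s

Hours: 83918 ÷ 3600 = 23 remainder 1118
Minutes: 1118 ÷ 60 = 18 remainder 38
Seconds: 38


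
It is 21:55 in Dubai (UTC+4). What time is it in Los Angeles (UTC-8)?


09:55

Time difference = UTC-8 - UTC+4 = -12 hours
New hour = (21 -12) mod 24
= 9 mod 24 = 9
Minutes unchanged → 09:55


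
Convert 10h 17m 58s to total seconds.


Hours: 10 × 3600 = 36000
Minutes: 17 × 60 = 1020
Seconds: 58
Total = 36000 + 1020 + 58 = 37078

37078 seconds


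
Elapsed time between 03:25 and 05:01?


1h 36m

End time in minutes: 5×60 + 1 = 301
Start time in minutes: 3×60 + 25 = 205
Difference = 301 - 205 = 96 minutes
= 1 hours 36 minutes


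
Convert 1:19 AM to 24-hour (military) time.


Input: 1:19 AM
AM hour stays: 1

01:19


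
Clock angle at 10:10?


Hour hand = 10×30 + 10×0.5 = 305.0°
Minute hand = 10×6 = 60°
Difference = |305.0 - 60| = 245.0°
Since > 180°: 360 - 245.0 = 115.0°

115.0°


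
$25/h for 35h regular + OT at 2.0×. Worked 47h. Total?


Regular: 35h × $25 = $875.00
Overtime: 47 - 35 = 12h
OT pay: 12h × $25 × 2.0 = $600.00
Total = $875.00 + $600.00 = $1475.00

$1475.00


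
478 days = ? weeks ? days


68 weeks 2 days

Weeks: 478 ÷ 7 = 68 remainder 2


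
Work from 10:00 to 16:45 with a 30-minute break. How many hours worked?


Total time = (16×60+45) - (10×60+0)
= 1005 - 600 = 405 min
Minus break: 405 - 30 = 375 min
= 6h 15m

6h 15m (375 minutes)


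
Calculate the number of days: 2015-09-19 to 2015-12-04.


From September 19, 2015 to December 4, 2015
Rest of September 2015: 30 - 19 = 11
Full months: October 31, November 30
Days into December 2015: 4
Total = 11 + 31 + 30 + 4 = 76 days

76 days


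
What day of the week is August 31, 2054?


Zeller's congruence:
q=31, m=8, k=54, j=20
h = (31 + ⌊13×9/5⌋ + 54 + ⌊54/4⌋ + ⌊20/4⌋ - 2×20) mod 7
= (31 + 23 + 54 + 13 + 5 - 40) mod 7
= 86 mod 7 = 2
h=2 → Monday

Monday


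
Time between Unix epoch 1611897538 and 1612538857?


Difference = 1612538857 - 1611897538 = 641319 seconds
In hours: 641319 / 3600 ≈ 178.1
In days: 641319 / 86400 ≈ 7.42

641319 seconds (178.1 hours / 7.42 days)


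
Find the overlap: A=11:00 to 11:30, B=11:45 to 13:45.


Meeting A: 660-690 (in minutes from midnight)
Meeting B: 705-825
Overlap start = max(660, 705) = 705
Overlap end = min(690, 825) = 690
Overlap = max(0, 690 - 705) = 0 min

0 minutes


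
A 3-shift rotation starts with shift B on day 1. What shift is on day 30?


Shift A

Shifts: A, B, C
Start: B (index 1)
Day 30: (1 + 30 - 1) mod 3
= 30 mod 3
= 0
Index 0 → shift A


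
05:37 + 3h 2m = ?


Start: 337 minutes from midnight
Add: 182 minutes
Total: 519 minutes
Hours: 519 ÷ 60 = 8 remainder 39

08:39


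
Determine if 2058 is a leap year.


No

Rules: divisible by 4 AND (not by 100 OR by 400)
2058 ÷ 4 = 514 remainder 2 → not divisible by 4
Not divisible by 4 → not a leap year


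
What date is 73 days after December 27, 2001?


Start: December 27, 2001
Add 73 days
December 27 → January 1: 31 - 27 + 1 = 5 days (73 - 5 = 68 left)
January 1 → February 1: 31 - 1 + 1 = 31 days (68 - 31 = 37 left)
February 1 → March 1: 28 - 1 + 1 = 28 days (37 - 28 = 9 left)
March 1 + 9 = March 10, 2002

March 10, 2002


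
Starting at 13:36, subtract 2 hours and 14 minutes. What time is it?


11:22

Start: 816 minutes from midnight
Subtract: 134 minutes
Remaining: 816 - 134 = 682
Hours: 11, Minutes: 22


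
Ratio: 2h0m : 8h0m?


1:4 (0.25)

Duration 1: 120 minutes
Duration 2: 480 minutes
Ratio = 120:480
GCD = 120
Simplified = 1:4
As a decimal: 1/4 = 0.25


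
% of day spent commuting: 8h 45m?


36.5%

Time: 525 minutes
Day: 1440 minutes
Percentage = (525/1440) × 100 ≈ 36.5%


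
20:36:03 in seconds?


74163 seconds

Hours: 20 × 3600 = 72000
Minutes: 36 × 60 = 2160
Seconds: 3
Total = 72000 + 2160 + 3 = 74163


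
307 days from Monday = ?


Start: Monday (index 0)
(0 + 307) mod 7
= 307 mod 7
= 6
Index 6 → Sunday

Sunday


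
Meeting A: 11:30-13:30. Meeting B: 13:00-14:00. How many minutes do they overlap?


30 minutes

Meeting A: 690-810 (in minutes from midnight)
Meeting B: 780-840
Overlap start = max(690, 780) = 780
Overlap end = min(810, 840) = 810
Overlap = max(0, 810 - 780) = 30 min


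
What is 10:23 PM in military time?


Input: 10:23 PM
PM: 10 + 12 = 22

22:23


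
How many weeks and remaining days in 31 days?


Weeks: 31 ÷ 7 = 4 remainder 3

4 weeks 3 days


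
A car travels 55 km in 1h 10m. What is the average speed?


47.1 km/h

Distance: 55 km
Time: 1h 10m = 70 min = 70/60 = 7/6 hours
Speed = 55 ÷ (7/6) = 55 × 6 / 7 = 330/7 ≈ 47.1 km/h


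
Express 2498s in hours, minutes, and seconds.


Hours: 2498 ÷ 3600 = 0 remainder 2498
Minutes: 2498 ÷ 60 = 41 remainder 38
Seconds: 38

0h 41m 38s


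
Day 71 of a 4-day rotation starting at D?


Shifts: A, B, C, D
Start: D (index 3)
Day 71: (3 + 71 - 1) mod 4
= 73 mod 4
= 1
Index 1 → shift B

Shift B


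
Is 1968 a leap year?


Rules: divisible by 4 AND (not by 100 OR by 400)
1968 ÷ 4 = 492 exactly → divisible by 4
1968 ÷ 100 = 19 remainder 68 → not divisible by 100
Divisible by 4 but not by 100 → leap year

Yes


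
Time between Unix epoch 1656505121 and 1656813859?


308738 seconds (85.8 hours / 3.57 days)

Difference = 1656813859 - 1656505121 = 308738 seconds
In hours: 308738 / 3600 ≈ 85.8
In days: 308738 / 86400 ≈ 3.57


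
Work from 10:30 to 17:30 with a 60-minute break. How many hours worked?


6h 0m (360 minutes)

Total time = (17×60+30) - (10×60+30)
= 1050 - 630 = 420 min
Minus break: 420 - 60 = 360 min
= 6h 0m


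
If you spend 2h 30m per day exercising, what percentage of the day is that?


10.4%

Time: 150 minutes
Day: 1440 minutes
Percentage = (150/1440) × 100 ≈ 10.4%


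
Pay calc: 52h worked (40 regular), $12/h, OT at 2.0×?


Regular: 40h × $12 = $480.00
Overtime: 52 - 40 = 12h
OT pay: 12h × $12 × 2.0 = $288.00
Total = $480.00 + $288.00 = $768.00

$768.00


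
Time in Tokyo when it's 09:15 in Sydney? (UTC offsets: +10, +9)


08:15

Time difference = UTC+9 - UTC+10 = -1 hours
New hour = (9 -1) mod 24
= 8 mod 24 = 8
Minutes unchanged → 08:15


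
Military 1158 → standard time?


11:58 AM

Hour: 11
11 < 12 → AM


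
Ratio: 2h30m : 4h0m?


Duration 1: 150 minutes
Duration 2: 240 minutes
Ratio = 150:240
GCD = 30
Simplified = 5:8
As a decimal: 5/8 ≈ 0.63

5:8 (0.63)


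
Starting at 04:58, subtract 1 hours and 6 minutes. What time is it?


Start: 298 minutes from midnight
Subtract: 66 minutes
Remaining: 298 - 66 = 232
Hours: 3, Minutes: 52

03:52


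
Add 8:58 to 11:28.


20:26

Start: 688 minutes from midnight
Add: 538 minutes
Total: 1226 minutes
Hours: 1226 ÷ 60 = 20 remainder 26


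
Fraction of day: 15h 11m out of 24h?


Total minutes: 15×60 + 11 = 911
Day = 24×60 = 1440 minutes
Fraction = 911/1440 ≈ 0.6326
As a percentage: 911/1440 × 100 ≈ 63.26%

0.6326 (63.26%)


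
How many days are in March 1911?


Month: March (month 3)
March has 31 days

31 days


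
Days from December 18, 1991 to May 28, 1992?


162 days

From December 18, 1991 to May 28, 1992
Rest of December 1991: 31 - 18 = 13
Full months: January 31, February 1992 29, March 31, April 30
Days into May 1992: 28
Total = 13 + 31 + 29 + 31 + 30 + 28 = 162 days


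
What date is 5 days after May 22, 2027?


Start: May 22, 2027
Add 5 days
May 22 + 5 = May 27, 2027

May 27, 2027


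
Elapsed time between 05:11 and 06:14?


End time in minutes: 6×60 + 14 = 374
Start time in minutes: 5×60 + 11 = 311
Difference = 374 - 311 = 63 minutes
= 1 hours 3 minutes

1h 3m


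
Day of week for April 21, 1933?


Zeller's congruence:
q=21, m=4, k=33, j=19
h = (21 + ⌊13×5/5⌋ + 33 + ⌊33/4⌋ + ⌊19/4⌋ - 2×19) mod 7
= (21 + 13 + 33 + 8 + 4 - 38) mod 7
= 41 mod 7 = 6
h=6 → Friday

Friday


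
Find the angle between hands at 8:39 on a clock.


Hour hand = 8×30 + 39×0.5 = 259.5°
Minute hand = 39×6 = 234°
Difference = |259.5 - 234| = 25.5°

25.5°


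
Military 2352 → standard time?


Hour: 23
23 - 12 = 11 → PM

11:52 PM


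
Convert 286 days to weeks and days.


40 weeks 6 days

Weeks: 286 ÷ 7 = 40 remainder 6


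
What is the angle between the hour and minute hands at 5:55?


152.5°

Hour hand = 5×30 + 55×0.5 = 177.5°
Minute hand = 55×6 = 330°
Difference = |177.5 - 330| = 152.5°


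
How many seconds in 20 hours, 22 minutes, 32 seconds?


Hours: 20 × 3600 = 72000
Minutes: 22 × 60 = 1320
Seconds: 32
Total = 72000 + 1320 + 32 = 73352

73352 seconds


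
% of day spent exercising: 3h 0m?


12.5%

Time: 180 minutes
Day: 1440 minutes
Percentage = (180/1440) × 100 = 12.5%


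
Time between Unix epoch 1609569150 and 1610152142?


Difference = 1610152142 - 1609569150 = 582992 seconds
In hours: 582992 / 3600 ≈ 161.9
In days: 582992 / 86400 ≈ 6.75

582992 seconds (161.9 hours / 6.75 days)


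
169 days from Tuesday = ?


Wednesday

Start: Tuesday (index 1)
(1 + 169) mod 7
= 170 mod 7
= 2
Index 2 → Wednesday


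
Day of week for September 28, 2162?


Zeller's congruence:
q=28, m=9, k=62, j=21
h = (28 + ⌊13×10/5⌋ + 62 + ⌊62/4⌋ + ⌊21/4⌋ - 2×21) mod 7
= (28 + 26 + 62 + 15 + 5 - 42) mod 7
= 94 mod 7 = 3
h=3 → Tuesday

Tuesday


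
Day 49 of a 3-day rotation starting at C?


Shifts: A, B, C
Start: C (index 2)
Day 49: (2 + 49 - 1) mod 3
= 50 mod 3
= 2
Index 2 → shift C

Shift C


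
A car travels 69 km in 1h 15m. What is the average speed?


Distance: 69 km
Time: 1h 15m = 75 min = 75/60 = 5/4 hours
Speed = 69 ÷ (5/4) = 69 × 4 / 5 = 276/5 = 55.2 km/h

55.2 km/h


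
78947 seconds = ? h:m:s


21h 55m 47s

Hours: 78947 ÷ 3600 = 21 remainder 3347
Minutes: 3347 ÷ 60 = 55 remainder 47
Seconds: 47


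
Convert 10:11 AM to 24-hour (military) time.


Input: 10:11 AM
AM hour stays: 10

10:11


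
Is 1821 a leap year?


Rules: divisible by 4 AND (not by 100 OR by 400)
1821 ÷ 4 = 455 remainder 1 → not divisible by 4
Not divisible by 4 → not a leap year

No


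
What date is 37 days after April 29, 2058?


Start: April 29, 2058
Add 37 days
April 29 → May 1: 30 - 29 + 1 = 2 days (37 - 2 = 35 left)
May 1 → June 1: 31 - 1 + 1 = 31 days (35 - 31 = 4 left)
June 1 + 4 = June 5, 2058

June 5, 2058


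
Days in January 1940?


31 days

Month: January (month 1)
January has 31 days


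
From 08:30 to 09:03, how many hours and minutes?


0h 33m

End time in minutes: 9×60 + 3 = 543
Start time in minutes: 8×60 + 30 = 510
Difference = 543 - 510 = 33 minutes
= 0 hours 33 minutes


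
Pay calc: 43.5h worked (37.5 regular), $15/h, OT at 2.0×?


$742.50

Regular: 37.5h × $15 = $562.50
Overtime: 43.5 - 37.5 = 6.0h
OT pay: 6.0h × $15 × 2.0 = $180.00
Total = $562.50 + $180.00 = $742.50


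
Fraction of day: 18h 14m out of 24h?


0.7597 (75.97%)

Total minutes: 18×60 + 14 = 1094
Day = 24×60 = 1440 minutes
Fraction = 1094/1440 ≈ 0.7597
As a percentage: 1094/1440 × 100 ≈ 75.97%


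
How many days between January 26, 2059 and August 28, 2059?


From January 26, 2059 to August 28, 2059
Rest of January 2059: 31 - 26 = 5
Full months: February 2059 28, March 31, April 30, May 31, June 30, July 31
Days into August 2059: 28
Total = 5 + 28 + 31 + 30 + 31 + 30 + 31 + 28 = 214 days

214 days


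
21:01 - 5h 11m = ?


Start: 1261 minutes from midnight
Subtract: 311 minutes
Remaining: 1261 - 311 = 950
Hours: 15, Minutes: 50

15:50


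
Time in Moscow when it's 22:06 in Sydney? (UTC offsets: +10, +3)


Time difference = UTC+3 - UTC+10 = -7 hours
New hour = (22 -7) mod 24
= 15 mod 24 = 15
Minutes unchanged → 15:06

15:06


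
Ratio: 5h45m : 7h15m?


23:29 (0.79)

Duration 1: 345 minutes
Duration 2: 435 minutes
Ratio = 345:435
GCD = 15
Simplified = 23:29
As a decimal: 23/29 ≈ 0.79


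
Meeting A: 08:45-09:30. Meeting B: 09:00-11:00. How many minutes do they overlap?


30 minutes

Meeting A: 525-570 (in minutes from midnight)
Meeting B: 540-660
Overlap start = max(525, 540) = 540
Overlap end = min(570, 660) = 570
Overlap = max(0, 570 - 540) = 30 min


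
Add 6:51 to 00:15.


Start: 15 minutes from midnight
Add: 411 minutes
Total: 426 minutes
Hours: 426 ÷ 60 = 7 remainder 6

07:06


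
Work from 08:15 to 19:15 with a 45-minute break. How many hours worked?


10h 15m (615 minutes)

Total time = (19×60+15) - (8×60+15)
= 1155 - 495 = 660 min
Minus break: 660 - 45 = 615 min
= 10h 15m


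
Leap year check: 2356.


Yes

Rules: divisible by 4 AND (not by 100 OR by 400)
2356 ÷ 4 = 589 exactly → divisible by 4
2356 ÷ 100 = 23 remainder 56 → not divisible by 100
Divisible by 4 but not by 100 → leap year


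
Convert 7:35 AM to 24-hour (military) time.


07:35

Input: 7:35 AM
AM hour stays: 7


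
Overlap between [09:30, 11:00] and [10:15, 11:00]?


Meeting A: 570-660 (in minutes from midnight)
Meeting B: 615-660
Overlap start = max(570, 615) = 615
Overlap end = min(660, 660) = 660
Overlap = max(0, 660 - 615) = 45 min

45 minutes


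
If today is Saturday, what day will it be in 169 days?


Sunday

Start: Saturday (index 5)
(5 + 169) mod 7
= 174 mod 7
= 6
Index 6 → Sunday


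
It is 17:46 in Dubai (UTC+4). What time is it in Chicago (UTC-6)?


Time difference = UTC-6 - UTC+4 = -10 hours
New hour = (17 -10) mod 24
= 7 mod 24 = 7
Minutes unchanged → 07:46

07:46


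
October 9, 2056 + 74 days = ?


Start: October 9, 2056
Add 74 days
October 9 → November 1: 31 - 9 + 1 = 23 days (74 - 23 = 51 left)
November 1 → December 1: 30 - 1 + 1 = 30 days (51 - 30 = 21 left)
December 1 + 21 = December 22, 2056

December 22, 2056


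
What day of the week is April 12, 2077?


Zeller's congruence:
q=12, m=4, k=77, j=20
h = (12 + ⌊13×5/5⌋ + 77 + ⌊77/4⌋ + ⌊20/4⌋ - 2×20) mod 7
= (12 + 13 + 77 + 19 + 5 - 40) mod 7
= 86 mod 7 = 2
h=2 → Monday

Monday


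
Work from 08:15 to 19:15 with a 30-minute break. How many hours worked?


Total time = (19×60+15) - (8×60+15)
= 1155 - 495 = 660 min
Minus break: 660 - 30 = 630 min
= 10h 30m

10h 30m (630 minutes)


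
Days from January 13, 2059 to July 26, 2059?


194 days

From January 13, 2059 to July 26, 2059
Rest of January 2059: 31 - 13 = 18
Full months: February 2059 28, March 31, April 30, May 31, June 30
Days into July 2059: 26
Total = 18 + 28 + 31 + 30 + 31 + 30 + 26 = 194 days


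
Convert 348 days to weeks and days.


49 weeks 5 days

Weeks: 348 ÷ 7 = 49 remainder 5


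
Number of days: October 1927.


Month: October (month 10)
October has 31 days

31 days


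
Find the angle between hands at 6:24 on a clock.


48.0°

Hour hand = 6×30 + 24×0.5 = 192.0°
Minute hand = 24×6 = 144°
Difference = |192.0 - 144| = 48.0°


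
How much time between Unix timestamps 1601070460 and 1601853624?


783164 seconds (217.5 hours / 9.06 days)

Difference = 1601853624 - 1601070460 = 783164 seconds
In hours: 783164 / 3600 ≈ 217.5
In days: 783164 / 86400 ≈ 9.06


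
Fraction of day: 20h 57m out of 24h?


0.8729 (87.29%)

Total minutes: 20×60 + 57 = 1257
Day = 24×60 = 1440 minutes
Fraction = 1257/1440 ≈ 0.8729
As a percentage: 1257/1440 × 100 ≈ 87.29%


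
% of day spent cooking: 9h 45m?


Time: 585 minutes
Day: 1440 minutes
Percentage = (585/1440) × 100 ≈ 40.6%

40.6%


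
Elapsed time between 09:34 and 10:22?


End time in minutes: 10×60 + 22 = 622
Start time in minutes: 9×60 + 34 = 574
Difference = 622 - 574 = 48 minutes
= 0 hours 48 minutes

0h 48m


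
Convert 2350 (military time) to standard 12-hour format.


11:50 PM

Hour: 23
23 - 12 = 11 → PM


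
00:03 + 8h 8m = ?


Start: 3 minutes from midnight
Add: 488 minutes
Total: 491 minutes
Hours: 491 ÷ 60 = 8 remainder 11

08:11


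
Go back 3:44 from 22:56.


Start: 1376 minutes from midnight
Subtract: 224 minutes
Remaining: 1376 - 224 = 1152
Hours: 19, Minutes: 12

19:12


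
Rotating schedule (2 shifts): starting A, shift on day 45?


Shifts: A, B
Start: A (index 0)
Day 45: (0 + 45 - 1) mod 2
= 44 mod 2
= 0
Index 0 → shift A

Shift A


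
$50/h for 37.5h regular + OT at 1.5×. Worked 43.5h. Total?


$2325.00

Regular: 37.5h × $50 = $1875.00
Overtime: 43.5 - 37.5 = 6.0h
OT pay: 6.0h × $50 × 1.5 = $450.00
Total = $1875.00 + $450.00 = $2325.00


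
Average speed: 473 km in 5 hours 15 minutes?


90.1 km/h

Distance: 473 km
Time: 5h 15m = 315 min = 315/60 = 21/4 hours
Speed = 473 ÷ (21/4) = 473 × 4 / 21 = 1892/21 ≈ 90.1 km/h


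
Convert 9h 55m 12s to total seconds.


Hours: 9 × 3600 = 32400
Minutes: 55 × 60 = 3300
Seconds: 12
Total = 32400 + 3300 + 12 = 35712

35712 seconds


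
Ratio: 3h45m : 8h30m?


15:34 (0.44)

Duration 1: 225 minutes
Duration 2: 510 minutes
Ratio = 225:510
GCD = 15
Simplified = 15:34
As a decimal: 15/34 ≈ 0.44


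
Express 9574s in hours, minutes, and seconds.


2h 39m 34s

Hours: 9574 ÷ 3600 = 2 remainder 2374
Minutes: 2374 ÷ 60 = 39 remainder 34
Seconds: 34


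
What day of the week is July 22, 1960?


Friday

Zeller's congruence:
q=22, m=7, k=60, j=19
h = (22 + ⌊13×8/5⌋ + 60 + ⌊60/4⌋ + ⌊19/4⌋ - 2×19) mod 7
= (22 + 20 + 60 + 15 + 4 - 38) mod 7
= 83 mod 7 = 6
h=6 → Friday


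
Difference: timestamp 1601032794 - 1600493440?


539354 seconds (149.8 hours / 6.24 days)

Difference = 1601032794 - 1600493440 = 539354 seconds
In hours: 539354 / 3600 ≈ 149.8
In days: 539354 / 86400 ≈ 6.24


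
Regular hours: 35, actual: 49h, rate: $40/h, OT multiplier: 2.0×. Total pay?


$2520.00

Regular: 35h × $40 = $1400.00
Overtime: 49 - 35 = 14h
OT pay: 14h × $40 × 2.0 = $1120.00
Total = $1400.00 + $1120.00 = $2520.00


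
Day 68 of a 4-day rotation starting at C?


Shifts: A, B, C, D
Start: C (index 2)
Day 68: (2 + 68 - 1) mod 4
= 69 mod 4
= 1
Index 1 → shift B

Shift B


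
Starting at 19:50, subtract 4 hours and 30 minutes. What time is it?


Start: 1190 minutes from midnight
Subtract: 270 minutes
Remaining: 1190 - 270 = 920
Hours: 15, Minutes: 20

15:20


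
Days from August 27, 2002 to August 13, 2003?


From August 27, 2002 to August 13, 2003
Rest of August 2002: 31 - 27 = 4
Full months: September 30, October 31, November 30, December 31, January 31, February 2003 28, March 31, April 30, May 31, June 30, July 31
Days into August 2003: 13
Total = 4 + 30 + 31 + 30 + 31 + 31 + 28 + 31 + 30 + 31 + 30 + 31 + 13 = 351 days

351 days


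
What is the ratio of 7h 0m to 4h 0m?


Duration 1: 420 minutes
Duration 2: 240 minutes
Ratio = 420:240
GCD = 60
Simplified = 7:4
As a decimal: 7/4 = 1.75

7:4 (1.75)


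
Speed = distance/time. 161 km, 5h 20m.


30.2 km/h

Distance: 161 km
Time: 5h 20m = 320 min = 320/60 = 16/3 hours
Speed = 161 ÷ (16/3) = 161 × 3 / 16 = 483/16 ≈ 30.2 km/h


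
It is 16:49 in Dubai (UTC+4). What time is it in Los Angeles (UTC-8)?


04:49

Time difference = UTC-8 - UTC+4 = -12 hours
New hour = (16 -12) mod 24
= 4 mod 24 = 4
Minutes unchanged → 04:49


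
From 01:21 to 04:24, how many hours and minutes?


3h 3m

End time in minutes: 4×60 + 24 = 264
Start time in minutes: 1×60 + 21 = 81
Difference = 264 - 81 = 183 minutes
= 3 hours 3 minutes


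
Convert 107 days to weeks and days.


Weeks: 107 ÷ 7 = 15 remainder 2

15 weeks 2 days


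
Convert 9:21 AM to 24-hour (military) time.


Input: 9:21 AM
AM hour stays: 9

09:21


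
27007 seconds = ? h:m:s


Hours: 27007 ÷ 3600 = 7 remainder 1807
Minutes: 1807 ÷ 60 = 30 remainder 7
Seconds: 7

7h 30m 7s


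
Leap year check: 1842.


Rules: divisible by 4 AND (not by 100 OR by 400)
1842 ÷ 4 = 460 remainder 2 → not divisible by 4
Not divisible by 4 → not a leap year

No


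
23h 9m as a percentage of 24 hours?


Total minutes: 23×60 + 9 = 1389
Day = 24×60 = 1440 minutes
Fraction = 1389/1440 ≈ 0.9646
As a percentage: 1389/1440 × 100 ≈ 96.46%

0.9646 (96.46%)


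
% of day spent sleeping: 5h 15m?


21.9%

Time: 315 minutes
Day: 1440 minutes
Percentage = (315/1440) × 100 ≈ 21.9%


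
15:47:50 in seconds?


Hours: 15 × 3600 = 54000
Minutes: 47 × 60 = 2820
Seconds: 50
Total = 54000 + 2820 + 50 = 56870

56870 seconds


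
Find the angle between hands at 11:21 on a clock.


Hour hand = 11×30 + 21×0.5 = 340.5°
Minute hand = 21×6 = 126°
Difference = |340.5 - 126| = 214.5°
Since > 180°: 360 - 214.5 = 145.5°

145.5°


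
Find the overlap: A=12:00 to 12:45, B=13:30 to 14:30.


0 minutes

Meeting A: 720-765 (in minutes from midnight)
Meeting B: 810-870
Overlap start = max(720, 810) = 810
Overlap end = min(765, 870) = 765
Overlap = max(0, 765 - 810) = 0 min


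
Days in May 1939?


Month: May (month 5)
May has 31 days

31 days


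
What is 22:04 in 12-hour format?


10:04 PM

Hour: 22
22 - 12 = 10 → PM


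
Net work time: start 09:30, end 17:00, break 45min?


6h 45m (405 minutes)

Total time = (17×60+0) - (9×60+30)
= 1020 - 570 = 450 min
Minus break: 450 - 45 = 405 min
= 6h 45m


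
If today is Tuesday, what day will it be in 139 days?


Monday

Start: Tuesday (index 1)
(1 + 139) mod 7
= 140 mod 7
= 0
Index 0 → Monday


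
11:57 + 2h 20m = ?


Start: 717 minutes from midnight
Add: 140 minutes
Total: 857 minutes
Hours: 857 ÷ 60 = 14 remainder 17

14:17


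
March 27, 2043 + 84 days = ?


June 19, 2043

Start: March 27, 2043
Add 84 days
March 27 → April 1: 31 - 27 + 1 = 5 days (84 - 5 = 79 left)
April 1 → May 1: 30 - 1 + 1 = 30 days (79 - 30 = 49 left)
May 1 → June 1: 31 - 1 + 1 = 31 days (49 - 31 = 18 left)
June 1 + 18 = June 19, 2043


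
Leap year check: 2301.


No

Rules: divisible by 4 AND (not by 100 OR by 400)
2301 ÷ 4 = 575 remainder 1 → not divisible by 4
Not divisible by 4 → not a leap year


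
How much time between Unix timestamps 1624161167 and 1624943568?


Difference = 1624943568 - 1624161167 = 782401 seconds
In hours: 782401 / 3600 ≈ 217.3
In days: 782401 / 86400 ≈ 9.06

782401 seconds (217.3 hours / 9.06 days)


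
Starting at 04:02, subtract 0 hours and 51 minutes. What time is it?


Start: 242 minutes from midnight
Subtract: 51 minutes
Remaining: 242 - 51 = 191
Hours: 3, Minutes: 11

03:11


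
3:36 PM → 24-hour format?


Input: 3:36 PM
PM: 3 + 12 = 15

15:36


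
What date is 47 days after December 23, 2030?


Start: December 23, 2030
Add 47 days
December 23 → January 1: 31 - 23 + 1 = 9 days (47 - 9 = 38 left)
January 1 → February 1: 31 - 1 + 1 = 31 days (38 - 31 = 7 left)
February 1 + 7 = February 8, 2031

February 8, 2031


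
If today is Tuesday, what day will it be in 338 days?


Thursday

Start: Tuesday (index 1)
(1 + 338) mod 7
= 339 mod 7
= 3
Index 3 → Thursday


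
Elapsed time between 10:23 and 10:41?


End time in minutes: 10×60 + 41 = 641
Start time in minutes: 10×60 + 23 = 623
Difference = 641 - 623 = 18 minutes
= 0 hours 18 minutes

0h 18m


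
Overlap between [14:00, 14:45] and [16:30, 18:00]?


Meeting A: 840-885 (in minutes from midnight)
Meeting B: 990-1080
Overlap start = max(840, 990) = 990
Overlap end = min(885, 1080) = 885
Overlap = max(0, 885 - 990) = 0 min

0 minutes


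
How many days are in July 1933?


Month: July (month 7)
July has 31 days

31 days


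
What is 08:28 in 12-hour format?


8:28 AM

Hour: 8
8 < 12 → AM


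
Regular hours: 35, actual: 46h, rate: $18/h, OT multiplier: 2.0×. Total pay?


Regular: 35h × $18 = $630.00
Overtime: 46 - 35 = 11h
OT pay: 11h × $18 × 2.0 = $396.00
Total = $630.00 + $396.00 = $1026.00

$1026.00


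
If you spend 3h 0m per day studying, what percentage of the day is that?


Time: 180 minutes
Day: 1440 minutes
Percentage = (180/1440) × 100 = 12.5%

12.5%


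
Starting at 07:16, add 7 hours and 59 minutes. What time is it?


15:15

Start: 436 minutes from midnight
Add: 479 minutes
Total: 915 minutes
Hours: 915 ÷ 60 = 15 remainder 15


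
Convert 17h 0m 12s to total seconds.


Hours: 17 × 3600 = 61200
Minutes: 0 × 60 = 0
Seconds: 12
Total = 61200 + 0 + 12 = 61212

61212 seconds


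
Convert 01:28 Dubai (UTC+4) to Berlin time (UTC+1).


Time difference = UTC+1 - UTC+4 = -3 hours
New hour = (1 -3) mod 24
= -2 mod 24 = 22
Minutes unchanged → 22:28; -2 < 0 → previous day

22:28 (previous day)


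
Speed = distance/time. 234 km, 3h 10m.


Distance: 234 km
Time: 3h 10m = 190 min = 190/60 = 19/6 hours
Speed = 234 ÷ (19/6) = 234 × 6 / 19 = 1404/19 ≈ 73.9 km/h

73.9 km/h


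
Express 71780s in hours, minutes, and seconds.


Hours: 71780 ÷ 3600 = 19 remainder 3380
Minutes: 3380 ÷ 60 = 56 remainder 20
Seconds: 20

19h 56m 20s


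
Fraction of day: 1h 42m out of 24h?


0.0708 (7.08%)

Total minutes: 1×60 + 42 = 102
Day = 24×60 = 1440 minutes
Fraction = 102/1440 ≈ 0.0708
As a percentage: 102/1440 × 100 ≈ 7.08%


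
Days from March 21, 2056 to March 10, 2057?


354 days

From March 21, 2056 to March 10, 2057
Rest of March 2056: 31 - 21 = 10
Full months: April 30, May 31, June 30, July 31, August 31, September 30, October 31, November 30, December 31, January 31, February 2057 28
Days into March 2057: 10
Total = 10 + 30 + 31 + 30 + 31 + 31 + 30 + 31 + 30 + 31 + 31 + 28 + 10 = 354 days


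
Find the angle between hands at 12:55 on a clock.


57.5°

Hour hand (12 ≡ 0 on the dial): 0×30 + 55×0.5 = 27.5°
Minute hand = 55×6 = 330°
Difference = |27.5 - 330| = 302.5°
Since > 180°: 360 - 302.5 = 57.5°


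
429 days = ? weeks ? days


61 weeks 2 days

Weeks: 429 ÷ 7 = 61 remainder 2


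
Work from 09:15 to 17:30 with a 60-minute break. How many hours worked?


7h 15m (435 minutes)

Total time = (17×60+30) - (9×60+15)
= 1050 - 555 = 495 min
Minus break: 495 - 60 = 435 min
= 7h 15m


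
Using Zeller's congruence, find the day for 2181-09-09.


Sunday

Zeller's congruence:
q=9, m=9, k=81, j=21
h = (9 + ⌊13×10/5⌋ + 81 + ⌊81/4⌋ + ⌊21/4⌋ - 2×21) mod 7
= (9 + 26 + 81 + 20 + 5 - 42) mod 7
= 99 mod 7 = 1
h=1 → Sunday


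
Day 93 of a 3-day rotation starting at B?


Shift A

Shifts: A, B, C
Start: B (index 1)
Day 93: (1 + 93 - 1) mod 3
= 93 mod 3
= 0
Index 0 → shift A


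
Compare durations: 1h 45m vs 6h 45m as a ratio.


7:27 (0.26)

Duration 1: 105 minutes
Duration 2: 405 minutes
Ratio = 105:405
GCD = 15
Simplified = 7:27
As a decimal: 7/27 ≈ 0.26


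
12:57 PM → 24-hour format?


Input: 12:57 PM
12 PM → 12 (noon)

12:57


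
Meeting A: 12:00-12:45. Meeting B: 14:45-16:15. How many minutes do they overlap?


Meeting A: 720-765 (in minutes from midnight)
Meeting B: 885-975
Overlap start = max(720, 885) = 885
Overlap end = min(765, 975) = 765
Overlap = max(0, 765 - 885) = 0 min

0 minutes


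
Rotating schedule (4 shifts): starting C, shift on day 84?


Shifts: A, B, C, D
Start: C (index 2)
Day 84: (2 + 84 - 1) mod 4
= 85 mod 4
= 1
Index 1 → shift B

Shift B


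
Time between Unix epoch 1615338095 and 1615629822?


Difference = 1615629822 - 1615338095 = 291727 seconds
In hours: 291727 / 3600 ≈ 81.0
In days: 291727 / 86400 ≈ 3.38

291727 seconds (81.0 hours / 3.38 days)


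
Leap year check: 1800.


Rules: divisible by 4 AND (not by 100 OR by 400)
1800 ÷ 4 = 450 exactly → divisible by 4
1800 ÷ 100 = 18 exactly → divisible by 100
1800 ÷ 400 = 4 remainder 200 → not divisible by 400
Divisible by 100 but not by 400 → not a leap year

No


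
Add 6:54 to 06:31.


Start: 391 minutes from midnight
Add: 414 minutes
Total: 805 minutes
Hours: 805 ÷ 60 = 13 remainder 25

13:25


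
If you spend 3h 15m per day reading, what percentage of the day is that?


13.5%

Time: 195 minutes
Day: 1440 minutes
Percentage = (195/1440) × 100 ≈ 13.5%


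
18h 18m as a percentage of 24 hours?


0.7625 (76.25%)

Total minutes: 18×60 + 18 = 1098
Day = 24×60 = 1440 minutes
Fraction = 1098/1440 = 0.7625
As a percentage: 1098/1440 × 100 = 76.25%


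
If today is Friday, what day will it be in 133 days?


Start: Friday (index 4)
(4 + 133) mod 7
= 137 mod 7
= 4
Index 4 → Friday

Friday


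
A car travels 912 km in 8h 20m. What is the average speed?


Distance: 912 km
Time: 8h 20m = 500 min = 500/60 = 25/3 hours
Speed = 912 ÷ (25/3) = 912 × 3 / 25 = 2736/25 ≈ 109.4 km/h

109.4 km/h


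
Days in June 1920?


30 days

Month: June (month 6)
June has 30 days


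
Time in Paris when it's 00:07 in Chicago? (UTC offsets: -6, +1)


Time difference = UTC+1 - UTC-6 = +7 hours
New hour = (0 + 7) mod 24
= 7 mod 24 = 7
Minutes unchanged → 07:07

07:07


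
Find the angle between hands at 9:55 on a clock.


32.5°

Hour hand = 9×30 + 55×0.5 = 297.5°
Minute hand = 55×6 = 330°
Difference = |297.5 - 330| = 32.5°


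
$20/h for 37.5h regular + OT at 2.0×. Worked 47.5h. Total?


$1150.00

Regular: 37.5h × $20 = $750.00
Overtime: 47.5 - 37.5 = 10.0h
OT pay: 10.0h × $20 × 2.0 = $400.00
Total = $750.00 + $400.00 = $1150.00


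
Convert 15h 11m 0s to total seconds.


54660 seconds

Hours: 15 × 3600 = 54000
Minutes: 11 × 60 = 660
Seconds: 0
Total = 54000 + 660 + 0 = 54660


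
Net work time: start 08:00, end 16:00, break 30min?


7h 30m (450 minutes)

Total time = (16×60+0) - (8×60+0)
= 960 - 480 = 480 min
Minus break: 480 - 30 = 450 min
= 7h 30m


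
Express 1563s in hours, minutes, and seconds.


0h 26m 3s

Hours: 1563 ÷ 3600 = 0 remainder 1563
Minutes: 1563 ÷ 60 = 26 remainder 3
Seconds: 3


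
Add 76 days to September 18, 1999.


Start: September 18, 1999
Add 76 days
September 18 → October 1: 30 - 18 + 1 = 13 days (76 - 13 = 63 left)
October 1 → November 1: 31 - 1 + 1 = 31 days (63 - 31 = 32 left)
November 1 → December 1: 30 - 1 + 1 = 30 days (32 - 30 = 2 left)
December 1 + 2 = December 3, 1999

December 3, 1999


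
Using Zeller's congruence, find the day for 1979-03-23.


Zeller's congruence:
q=23, m=3, k=79, j=19
h = (23 + ⌊13×4/5⌋ + 79 + ⌊79/4⌋ + ⌊19/4⌋ - 2×19) mod 7
= (23 + 10 + 79 + 19 + 4 - 38) mod 7
= 97 mod 7 = 6
h=6 → Friday

Friday


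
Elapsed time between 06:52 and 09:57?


End time in minutes: 9×60 + 57 = 597
Start time in minutes: 6×60 + 52 = 412
Difference = 597 - 412 = 185 minutes
= 3 hours 5 minutes

3h 5m


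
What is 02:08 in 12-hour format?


2:08 AM

Hour: 2
2 < 12 → AM


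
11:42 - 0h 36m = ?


Start: 702 minutes from midnight
Subtract: 36 minutes
Remaining: 702 - 36 = 666
Hours: 11, Minutes: 6

11:06


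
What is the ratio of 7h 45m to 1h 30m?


Duration 1: 465 minutes
Duration 2: 90 minutes
Ratio = 465:90
GCD = 15
Simplified = 31:6
As a decimal: 31/6 ≈ 5.17

31:6 (5.17)


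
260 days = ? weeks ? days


Weeks: 260 ÷ 7 = 37 remainder 1

37 weeks 1 days
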